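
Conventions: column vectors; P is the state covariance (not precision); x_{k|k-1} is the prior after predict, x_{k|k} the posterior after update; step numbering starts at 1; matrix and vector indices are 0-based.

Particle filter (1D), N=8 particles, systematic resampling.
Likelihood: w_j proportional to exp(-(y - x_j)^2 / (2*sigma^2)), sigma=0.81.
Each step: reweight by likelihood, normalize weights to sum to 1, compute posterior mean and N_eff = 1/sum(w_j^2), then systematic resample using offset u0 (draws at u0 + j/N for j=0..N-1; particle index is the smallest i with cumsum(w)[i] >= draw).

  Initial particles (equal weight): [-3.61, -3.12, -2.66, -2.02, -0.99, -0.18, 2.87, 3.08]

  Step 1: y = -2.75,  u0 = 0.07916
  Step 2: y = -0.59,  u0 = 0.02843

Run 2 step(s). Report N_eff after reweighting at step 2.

step 1: w=[0.1761, 0.2788, 0.3076, 0.2062, 0.0292, 0.0020, 0.0000, 0.0000]  mean=-2.7699  Neff=4.0524  idx=[0, 1, 1, 1, 2, 2, 3, 3]
step 2: w=[0.0018, 0.0146, 0.0146, 0.0146, 0.0733, 0.0733, 0.4039, 0.4039]  mean=-2.1649  Neff=2.9616  idx=[2, 5, 6, 6, 6, 7, 7, 7]

N_eff = 2.9616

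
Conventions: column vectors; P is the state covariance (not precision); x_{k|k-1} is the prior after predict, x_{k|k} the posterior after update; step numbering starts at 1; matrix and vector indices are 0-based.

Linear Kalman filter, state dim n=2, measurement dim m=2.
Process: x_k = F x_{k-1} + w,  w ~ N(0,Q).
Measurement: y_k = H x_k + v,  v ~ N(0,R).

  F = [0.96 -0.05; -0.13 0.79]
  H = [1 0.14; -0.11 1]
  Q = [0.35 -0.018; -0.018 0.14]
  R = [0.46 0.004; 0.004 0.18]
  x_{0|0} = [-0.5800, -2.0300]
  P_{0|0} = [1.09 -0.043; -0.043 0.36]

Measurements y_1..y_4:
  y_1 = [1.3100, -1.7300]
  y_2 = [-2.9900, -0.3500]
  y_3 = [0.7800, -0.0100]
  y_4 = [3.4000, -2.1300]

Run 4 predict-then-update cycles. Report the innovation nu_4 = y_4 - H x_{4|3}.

step 1: x^-=[-0.4553, -1.5283]  P^-=[1.3596 -0.2011; -0.2011 0.3919]  S=[1.7709 -0.2887; -0.2887 0.6326]  K=[0.7146 -0.2282; 0.0260 0.6664]  nu=[1.9793, -0.2518]  x^+=[1.0166, -1.6445]  P^+=[0.3281 -0.0021; -0.0021 0.1198]
step 2: x^-=[1.0581, -1.4313]  P^-=[0.6529 -0.0653; -0.0653 0.2208]  S=[1.0989 -0.1012; -0.1012 0.4230]  K=[0.5685 -0.1881; 0.0187 0.5433]  nu=[-3.8477, 1.1977]  x^+=[-1.3545, -0.8527]  P^+=[0.2611 -0.0029; -0.0029 0.0976]
step 3: x^-=[-1.2577, -0.4975]  P^-=[0.5912 -0.0566; -0.0566 0.2059]  S=[1.0394 -0.0880; -0.0880 0.4055]  K=[0.5458 -0.1816; 0.0178 0.5270]  nu=[2.1074, 0.3492]  x^+=[-0.1709, -0.2759]  P^+=[0.2507 -0.0029; -0.0029 0.0946]
step 4: x^-=[-0.1503, -0.1958]  P^-=[0.5816 -0.0553; -0.0553 0.2039]  S=[1.0301 -0.0859; -0.0859 0.4031]  K=[0.5421 -0.1804; 0.0178 0.5247]  nu=[3.5777, -1.9508]  x^+=[2.1409, -1.1557]  P^+=[0.2490 -0.0029; -0.0029 0.0942]

innov = [3.5777, -1.9508]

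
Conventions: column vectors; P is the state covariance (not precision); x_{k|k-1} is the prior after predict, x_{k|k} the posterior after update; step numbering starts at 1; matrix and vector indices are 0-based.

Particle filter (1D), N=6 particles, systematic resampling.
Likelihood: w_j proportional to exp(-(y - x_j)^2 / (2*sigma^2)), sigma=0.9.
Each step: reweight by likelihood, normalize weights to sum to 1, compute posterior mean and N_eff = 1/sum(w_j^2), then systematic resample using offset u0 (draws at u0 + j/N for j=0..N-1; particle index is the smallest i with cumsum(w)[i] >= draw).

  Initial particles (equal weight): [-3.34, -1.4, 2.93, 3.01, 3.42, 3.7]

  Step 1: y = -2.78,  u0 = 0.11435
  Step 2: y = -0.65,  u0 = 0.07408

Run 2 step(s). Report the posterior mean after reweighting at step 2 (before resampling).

step 1: w=[0.7275, 0.2725, 0.0000, 0.0000, 0.0000, 0.0000]  mean=-2.8113  Neff=1.6570  idx=[0, 0, 0, 0, 1, 1]
step 2: w=[0.0079, 0.0079, 0.0079, 0.0079, 0.4843, 0.4843]  mean=-1.4611  Neff=2.1310  idx=[4, 4, 4, 5, 5, 5]

post_mean = -1.4611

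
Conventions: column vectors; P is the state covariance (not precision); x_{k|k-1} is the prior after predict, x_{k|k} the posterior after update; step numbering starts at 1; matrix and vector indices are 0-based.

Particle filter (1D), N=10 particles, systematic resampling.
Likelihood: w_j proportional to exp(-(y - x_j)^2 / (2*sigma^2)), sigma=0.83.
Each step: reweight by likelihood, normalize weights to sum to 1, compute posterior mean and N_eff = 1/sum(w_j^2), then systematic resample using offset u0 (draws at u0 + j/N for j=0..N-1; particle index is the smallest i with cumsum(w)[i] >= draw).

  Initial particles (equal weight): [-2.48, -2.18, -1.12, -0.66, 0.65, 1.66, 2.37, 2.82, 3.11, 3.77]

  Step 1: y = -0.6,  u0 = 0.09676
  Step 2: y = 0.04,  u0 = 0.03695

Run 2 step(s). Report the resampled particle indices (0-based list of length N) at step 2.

resampled_idx = [1, 2, 3, 4, 5, 6, 6, 7, 8, 8]

step 1: w=[0.0319, 0.0678, 0.3413, 0.4143, 0.1336, 0.0102, 0.0007, 0.0001, 0.0000, 0.0000]  mean=-0.7771  Neff=3.2082  idx=[1, 2, 2, 2, 3, 3, 3, 3, 4, 5]
step 2: w=[0.0057, 0.0773, 0.0773, 0.0773, 0.1438, 0.1438, 0.1438, 0.1438, 0.1567, 0.0305]  mean=-0.4993  Neff=7.9276  idx=[1, 2, 3, 4, 5, 6, 6, 7, 8, 8]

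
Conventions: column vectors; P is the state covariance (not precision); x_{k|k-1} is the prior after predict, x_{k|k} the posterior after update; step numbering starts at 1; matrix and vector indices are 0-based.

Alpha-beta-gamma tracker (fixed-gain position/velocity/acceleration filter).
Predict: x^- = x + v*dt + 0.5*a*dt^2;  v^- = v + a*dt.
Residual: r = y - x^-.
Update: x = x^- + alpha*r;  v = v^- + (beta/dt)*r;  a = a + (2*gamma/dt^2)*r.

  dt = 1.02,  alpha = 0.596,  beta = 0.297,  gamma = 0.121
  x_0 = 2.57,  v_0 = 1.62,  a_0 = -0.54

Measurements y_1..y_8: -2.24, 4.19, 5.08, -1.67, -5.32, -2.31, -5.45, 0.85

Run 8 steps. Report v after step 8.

step 1: x_pred=3.9415  r=-6.1815  x^+=0.2573  v^+=-0.7307  a^+=-1.9778
step 2: x_pred=-1.5169  r=5.7069  x^+=1.8844  v^+=-1.0864  a^+=-0.6504
step 3: x_pred=0.4380  r=4.6420  x^+=3.2046  v^+=-0.3981  a^+=0.4293
step 4: x_pred=3.0219  r=-4.6919  x^+=0.2255  v^+=-1.3264  a^+=-0.6620
step 5: x_pred=-1.4718  r=-3.8482  x^+=-3.7653  v^+=-3.1221  a^+=-1.5571
step 6: x_pred=-7.7599  r=5.4499  x^+=-4.5117  v^+=-3.1235  a^+=-0.2894
step 7: x_pred=-7.8483  r=2.3983  x^+=-6.4189  v^+=-2.7204  a^+=0.2684
step 8: x_pred=-9.0541  r=9.9041  x^+=-3.1513  v^+=0.4372  a^+=2.5721

v_post = 0.4372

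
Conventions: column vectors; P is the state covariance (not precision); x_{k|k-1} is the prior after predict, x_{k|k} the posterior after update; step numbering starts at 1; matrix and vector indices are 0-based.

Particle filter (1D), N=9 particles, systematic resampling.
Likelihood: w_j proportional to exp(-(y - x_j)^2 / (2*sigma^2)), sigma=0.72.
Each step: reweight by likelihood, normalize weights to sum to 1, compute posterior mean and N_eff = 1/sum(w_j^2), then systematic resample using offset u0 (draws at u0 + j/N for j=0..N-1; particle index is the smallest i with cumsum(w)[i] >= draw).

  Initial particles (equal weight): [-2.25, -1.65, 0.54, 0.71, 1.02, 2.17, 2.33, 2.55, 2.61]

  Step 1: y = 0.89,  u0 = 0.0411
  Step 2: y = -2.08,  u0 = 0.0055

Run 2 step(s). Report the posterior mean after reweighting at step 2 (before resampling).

post_mean = 0.6000

step 1: w=[0.0000, 0.0006, 0.2682, 0.2926, 0.2970, 0.0622, 0.0409, 0.0212, 0.0174]  mean=0.9839  Neff=3.9677  idx=[2, 2, 2, 3, 3, 4, 4, 4, 6]
step 2: w=[0.2478, 0.2478, 0.2478, 0.1020, 0.1020, 0.0175, 0.0175, 0.0175, 0.0000]  mean=0.6000  Neff=4.8564  idx=[0, 0, 0, 1, 1, 2, 2, 3, 4]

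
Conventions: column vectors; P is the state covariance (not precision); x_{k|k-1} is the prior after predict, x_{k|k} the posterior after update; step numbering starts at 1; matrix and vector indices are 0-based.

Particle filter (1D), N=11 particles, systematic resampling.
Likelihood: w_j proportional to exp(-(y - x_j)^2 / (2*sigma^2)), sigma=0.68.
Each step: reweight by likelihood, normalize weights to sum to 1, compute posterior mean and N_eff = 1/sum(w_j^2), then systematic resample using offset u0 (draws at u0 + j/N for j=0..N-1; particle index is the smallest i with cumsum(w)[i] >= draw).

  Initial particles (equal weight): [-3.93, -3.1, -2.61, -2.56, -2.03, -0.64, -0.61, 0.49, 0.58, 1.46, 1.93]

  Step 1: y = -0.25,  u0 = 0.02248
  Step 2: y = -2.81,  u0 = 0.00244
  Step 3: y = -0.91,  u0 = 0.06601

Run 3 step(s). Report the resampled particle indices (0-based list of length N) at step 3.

resampled_idx = [0, 1, 2, 3, 4, 5, 6, 7, 8, 9, 10]

step 1: w=[0.0000, 0.0001, 0.0009, 0.0011, 0.0115, 0.2996, 0.3069, 0.1953, 0.1677, 0.0150, 0.0021]  mean=-0.1887  Neff=3.9909  idx=[5, 5, 5, 5, 6, 6, 6, 7, 7, 8, 8]
step 2: w=[0.1513, 0.1513, 0.1513, 0.1513, 0.1313, 0.1313, 0.1313, 0.0002, 0.0002, 0.0001, 0.0001]  mean=-0.6275  Neff=6.9745  idx=[0, 0, 1, 1, 2, 3, 3, 4, 4, 5, 6]
step 3: w=[0.0915, 0.0915, 0.0915, 0.0915, 0.0915, 0.0915, 0.0915, 0.0898, 0.0898, 0.0898, 0.0898]  mean=-0.6292  Neff=10.9991  idx=[0, 1, 2, 3, 4, 5, 6, 7, 8, 9, 10]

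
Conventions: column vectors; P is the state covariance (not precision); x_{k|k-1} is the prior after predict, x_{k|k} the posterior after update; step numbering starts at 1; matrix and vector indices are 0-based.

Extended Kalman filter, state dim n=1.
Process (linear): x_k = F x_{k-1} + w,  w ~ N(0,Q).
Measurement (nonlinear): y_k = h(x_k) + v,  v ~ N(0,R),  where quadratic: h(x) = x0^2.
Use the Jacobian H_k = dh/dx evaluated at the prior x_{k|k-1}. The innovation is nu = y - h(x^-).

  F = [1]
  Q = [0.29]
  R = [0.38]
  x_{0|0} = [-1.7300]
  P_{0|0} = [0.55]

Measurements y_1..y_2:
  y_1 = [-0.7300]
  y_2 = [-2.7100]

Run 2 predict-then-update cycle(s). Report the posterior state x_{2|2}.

x_post = [0.7303]

step 1: x^-=[-1.7300]  P^-=[0.8400]  H_jac=[-3.4600]  S=[10.4361]  K=[-0.2785]  nu=[-3.7229]  x^+=[-0.6932]  P^+=[0.0306]
step 2: x^-=[-0.6932]  P^-=[0.3206]  H_jac=[-1.3864]  S=[0.9962]  K=[-0.4462]  nu=[-3.1905]  x^+=[0.7303]  P^+=[0.1223]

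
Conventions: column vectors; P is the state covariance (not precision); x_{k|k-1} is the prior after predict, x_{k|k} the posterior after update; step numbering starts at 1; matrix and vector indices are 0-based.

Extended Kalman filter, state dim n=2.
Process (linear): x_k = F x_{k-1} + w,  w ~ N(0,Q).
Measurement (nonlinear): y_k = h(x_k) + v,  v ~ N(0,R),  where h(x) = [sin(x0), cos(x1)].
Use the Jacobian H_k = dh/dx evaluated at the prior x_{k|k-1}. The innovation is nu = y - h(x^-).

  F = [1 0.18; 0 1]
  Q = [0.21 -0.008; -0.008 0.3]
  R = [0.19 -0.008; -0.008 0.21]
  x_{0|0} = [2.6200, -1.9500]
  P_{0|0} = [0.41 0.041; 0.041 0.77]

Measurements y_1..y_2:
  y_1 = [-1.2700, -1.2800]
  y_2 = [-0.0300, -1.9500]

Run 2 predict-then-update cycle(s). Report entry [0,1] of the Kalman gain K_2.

K[0,1] = 0.0022

step 1: x^-=[2.2690, -1.9500]  P^-=[0.6597 0.1716; 0.1716 1.0700]  H_jac=[-0.6428 0.0000; 0.0000 0.9290]  S=[0.4626 -0.1105; -0.1105 1.1334]  K=[-0.9042 0.0525; -0.0297 0.8741]  nu=[-2.0360, -0.9098]  x^+=[4.0621, -2.6848]  P^+=[0.2679 0.0197; 0.0197 0.1979]
step 2: x^-=[3.5788, -2.6848]  P^-=[0.4914 0.0473; 0.0473 0.4979]  H_jac=[-0.9059 0.0000; 0.0000 0.4411]  S=[0.5933 -0.0269; -0.0269 0.3069]  K=[-0.7502 0.0022; -0.0399 0.7121]  nu=[0.3934, -1.0525]  x^+=[3.2813, -3.4500]  P^+=[0.1574 0.0147; 0.0147 0.3398]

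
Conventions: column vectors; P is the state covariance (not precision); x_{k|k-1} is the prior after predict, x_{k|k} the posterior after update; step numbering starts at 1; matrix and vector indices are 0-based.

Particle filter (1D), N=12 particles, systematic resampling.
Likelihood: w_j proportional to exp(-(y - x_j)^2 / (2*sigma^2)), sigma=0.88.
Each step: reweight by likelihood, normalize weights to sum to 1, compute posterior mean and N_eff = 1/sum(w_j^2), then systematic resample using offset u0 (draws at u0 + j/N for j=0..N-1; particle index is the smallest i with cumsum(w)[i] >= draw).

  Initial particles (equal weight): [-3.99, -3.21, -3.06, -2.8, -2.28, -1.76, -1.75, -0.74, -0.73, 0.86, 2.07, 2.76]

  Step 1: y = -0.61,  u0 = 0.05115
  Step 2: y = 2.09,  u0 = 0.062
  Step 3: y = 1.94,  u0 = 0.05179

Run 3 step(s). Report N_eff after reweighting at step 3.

step 1: w=[0.0002, 0.0038, 0.0062, 0.0135, 0.0495, 0.1275, 0.1294, 0.2961, 0.2966, 0.0742, 0.0029, 0.0002]  mean=-0.9986  Neff=4.6119  idx=[4, 5, 6, 6, 7, 7, 7, 8, 8, 8, 8, 9]
step 2: w=[0.0000, 0.0002, 0.0002, 0.0002, 0.0136, 0.0136, 0.0136, 0.0141, 0.0141, 0.0141, 0.0141, 0.9022]  mean=0.7035  Neff=1.2265  idx=[8, 11, 11, 11, 11, 11, 11, 11, 11, 11, 11, 11]
step 3: w=[0.0019, 0.0907, 0.0907, 0.0907, 0.0907, 0.0907, 0.0907, 0.0907, 0.0907, 0.0907, 0.0907, 0.0907]  mean=0.8569  Neff=11.0422  idx=[1, 2, 3, 4, 5, 6, 7, 7, 8, 9, 10, 11]

N_eff = 11.0422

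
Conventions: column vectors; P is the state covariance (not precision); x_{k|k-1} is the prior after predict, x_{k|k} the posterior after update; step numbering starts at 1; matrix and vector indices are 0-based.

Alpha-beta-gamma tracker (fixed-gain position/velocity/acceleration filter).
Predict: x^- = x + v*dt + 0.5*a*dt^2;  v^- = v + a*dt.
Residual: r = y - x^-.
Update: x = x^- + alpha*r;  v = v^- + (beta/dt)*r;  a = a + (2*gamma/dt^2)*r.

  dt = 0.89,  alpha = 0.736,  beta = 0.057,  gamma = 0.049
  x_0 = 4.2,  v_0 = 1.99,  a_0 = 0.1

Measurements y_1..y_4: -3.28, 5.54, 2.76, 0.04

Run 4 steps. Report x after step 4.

x_post = 0.9353

step 1: x_pred=6.0107  r=-9.2907  x^+=-0.8273  v^+=1.4840  a^+=-1.0495
step 2: x_pred=0.0778  r=5.4622  x^+=4.0980  v^+=0.8998  a^+=-0.3737
step 3: x_pred=4.7508  r=-1.9908  x^+=3.2856  v^+=0.4397  a^+=-0.6200
step 4: x_pred=3.4314  r=-3.3914  x^+=0.9353  v^+=-0.3293  a^+=-1.0396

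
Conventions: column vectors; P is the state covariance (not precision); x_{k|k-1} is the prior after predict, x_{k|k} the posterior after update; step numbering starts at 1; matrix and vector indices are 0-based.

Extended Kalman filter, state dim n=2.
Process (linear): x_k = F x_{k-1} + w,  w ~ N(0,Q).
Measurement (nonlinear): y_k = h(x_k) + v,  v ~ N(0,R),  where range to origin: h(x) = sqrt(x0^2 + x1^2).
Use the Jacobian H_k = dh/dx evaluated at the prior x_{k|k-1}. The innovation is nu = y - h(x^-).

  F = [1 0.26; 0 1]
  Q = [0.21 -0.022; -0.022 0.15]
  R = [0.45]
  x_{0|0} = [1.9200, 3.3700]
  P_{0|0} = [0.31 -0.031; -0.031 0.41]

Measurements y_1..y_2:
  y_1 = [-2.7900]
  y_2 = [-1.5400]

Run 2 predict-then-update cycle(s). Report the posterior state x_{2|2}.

x_post = [-0.5687, -0.3434]

step 1: x^-=[2.7962, 3.3700]  P^-=[0.5316 0.0536; 0.0536 0.5600]  H_jac=[0.6385 0.7696]  S=[1.0511]  K=[0.3622; 0.4426]  nu=[-7.1690]  x^+=[0.1996, 0.1972]  P^+=[0.3937 -0.1149; -0.1149 0.3541]
step 2: x^-=[0.2509, 0.1972]  P^-=[0.5679 -0.0448; -0.0448 0.5041]  H_jac=[0.7863 0.6179]  S=[0.9500]  K=[0.4409; 0.2908]  nu=[-1.8591]  x^+=[-0.5687, -0.3434]  P^+=[0.3832 -0.1666; -0.1666 0.4238]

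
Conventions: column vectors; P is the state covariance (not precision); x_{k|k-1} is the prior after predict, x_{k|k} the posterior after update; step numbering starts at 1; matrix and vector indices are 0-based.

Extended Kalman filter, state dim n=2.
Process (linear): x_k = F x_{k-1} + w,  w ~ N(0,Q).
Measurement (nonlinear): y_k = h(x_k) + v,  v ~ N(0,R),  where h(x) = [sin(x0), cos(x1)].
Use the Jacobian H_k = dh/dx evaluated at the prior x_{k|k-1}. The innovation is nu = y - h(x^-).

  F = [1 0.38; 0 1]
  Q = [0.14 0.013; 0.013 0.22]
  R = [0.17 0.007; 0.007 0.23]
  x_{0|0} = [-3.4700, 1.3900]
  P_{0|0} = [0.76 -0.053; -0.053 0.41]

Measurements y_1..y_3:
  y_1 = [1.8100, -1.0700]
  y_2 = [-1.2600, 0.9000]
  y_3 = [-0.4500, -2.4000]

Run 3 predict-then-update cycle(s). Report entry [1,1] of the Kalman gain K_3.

K[1,1] = -0.6378

step 1: x^-=[-2.9418, 1.3900]  P^-=[0.9189 0.1158; 0.1158 0.6300]  H_jac=[-0.9801 0.0000; 0.0000 -0.9837]  S=[1.0527 0.1186; 0.1186 0.8396]  K=[-0.8538 -0.0150; -0.0250 -0.7346]  nu=[2.0085, -1.2498]  x^+=[-4.6379, 2.2578]  P^+=[0.1482 0.0096; 0.0096 0.1719]
step 2: x^-=[-3.7800, 2.2578]  P^-=[0.3203 0.0879; 0.0879 0.3919]  H_jac=[-0.8031 0.0000; 0.0000 -0.7731]  S=[0.3766 0.0616; 0.0616 0.4643]  K=[-0.6738 -0.0570; -0.0825 -0.6417]  nu=[-1.8559, 1.5342]  x^+=[-2.6170, 1.4265]  P^+=[0.1431 0.0231; 0.0231 0.1916]
step 3: x^-=[-2.0750, 1.4265]  P^-=[0.3283 0.1089; 0.1089 0.4116]  H_jac=[-0.4831 0.0000; 0.0000 -0.9896]  S=[0.2466 0.0591; 0.0591 0.6331]  K=[-0.6161 -0.1127; -0.0606 -0.6378]  nu=[0.4256, -2.5438]  x^+=[-2.0504, 3.0231]  P^+=[0.2185 0.0306; 0.0306 0.1487]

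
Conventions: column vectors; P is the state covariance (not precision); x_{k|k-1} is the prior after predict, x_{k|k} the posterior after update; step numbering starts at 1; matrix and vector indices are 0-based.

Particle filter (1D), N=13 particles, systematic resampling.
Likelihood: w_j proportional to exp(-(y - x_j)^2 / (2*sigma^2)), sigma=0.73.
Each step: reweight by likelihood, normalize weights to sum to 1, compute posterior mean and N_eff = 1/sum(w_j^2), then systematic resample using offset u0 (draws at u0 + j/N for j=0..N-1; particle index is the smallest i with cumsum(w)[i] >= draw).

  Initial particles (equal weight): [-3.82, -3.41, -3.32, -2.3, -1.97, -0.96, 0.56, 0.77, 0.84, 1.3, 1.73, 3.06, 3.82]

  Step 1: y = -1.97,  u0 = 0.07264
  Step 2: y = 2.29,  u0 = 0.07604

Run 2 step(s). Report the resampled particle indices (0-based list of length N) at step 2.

resampled_idx = [11, 11, 11, 11, 11, 11, 12, 12, 12, 12, 12, 12, 12]

step 1: w=[0.0152, 0.0538, 0.0681, 0.3401, 0.3767, 0.1446, 0.0009, 0.0003, 0.0002, 0.0000, 0.0000, 0.0000, 0.0000]  mean=-2.1298  Neff=3.4940  idx=[2, 3, 3, 3, 3, 3, 4, 4, 4, 4, 4, 5, 5]
step 2: w=[0.0000, 0.0000, 0.0000, 0.0000, 0.0000, 0.0000, 0.0004, 0.0004, 0.0004, 0.0004, 0.0004, 0.4989, 0.4989]  mean=-0.9622  Neff=2.0086  idx=[11, 11, 11, 11, 11, 11, 12, 12, 12, 12, 12, 12, 12]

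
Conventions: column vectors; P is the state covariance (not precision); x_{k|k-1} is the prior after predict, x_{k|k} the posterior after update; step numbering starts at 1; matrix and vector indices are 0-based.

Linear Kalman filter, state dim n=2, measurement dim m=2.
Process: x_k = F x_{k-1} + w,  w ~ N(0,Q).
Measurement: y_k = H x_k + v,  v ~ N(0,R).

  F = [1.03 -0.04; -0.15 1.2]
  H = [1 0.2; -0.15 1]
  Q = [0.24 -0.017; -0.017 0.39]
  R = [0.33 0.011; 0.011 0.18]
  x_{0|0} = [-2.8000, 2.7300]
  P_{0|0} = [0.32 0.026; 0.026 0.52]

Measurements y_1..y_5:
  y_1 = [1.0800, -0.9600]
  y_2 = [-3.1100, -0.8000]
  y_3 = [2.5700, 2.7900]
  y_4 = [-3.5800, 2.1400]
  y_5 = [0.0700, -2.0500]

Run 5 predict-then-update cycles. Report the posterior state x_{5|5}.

step 1: x^-=[-2.9932, 3.6960]  P^-=[0.5782 -0.0591; -0.0591 1.1366]  S=[0.9300 0.0943; 0.0943 1.3474]  K=[0.6244 -0.1519; 0.0954 0.8435]  nu=[3.3340, -5.1050]  x^+=[-0.1360, -0.2920]  P^+=[0.2024 0.0099; 0.0099 0.1544]
step 2: x^-=[-0.1284, -0.3301]  P^-=[0.4542 -0.0434; -0.0434 0.6133]  S=[0.7913 0.0234; 0.0234 0.8165]  K=[0.5675 -0.1529; 0.0777 0.7568]  nu=[-2.9156, -0.4892]  x^+=[-1.7081, -0.9270]  P^+=[0.1843 0.0064; 0.0064 0.1380]
step 3: x^-=[-1.7223, -0.8561]  P^-=[0.4352 -0.0442; -0.0442 0.5906]  S=[0.7712 0.0210; 0.0210 0.7937]  K=[0.5571 -0.1527; 0.0755 0.7505]  nu=[4.4635, 3.3878]  x^+=[0.2470, 2.0233]  P^+=[0.1810 0.0058; 0.0058 0.1368]
step 4: x^-=[0.1735, 2.3909]  P^-=[0.4318 -0.0443; -0.0443 0.5890]  S=[0.7676 0.0210; 0.0210 0.7920]  K=[0.5551 -0.1525; 0.0752 0.7501]  nu=[-4.2317, -0.2249]  x^+=[-2.1413, 1.9042]  P^+=[0.1804 0.0057; 0.0057 0.1367]
step 5: x^-=[-2.2817, 2.6062]  P^-=[0.4311 -0.0443; -0.0443 0.5888]  S=[0.7669 0.0211; 0.0211 0.7918]  K=[0.5548 -0.1524; 0.0751 0.7500]  nu=[1.8304, -4.9985]  x^+=[-0.5043, -1.0053]  P^+=[0.1803 0.0057; 0.0057 0.1367]

x_post = [-0.5043, -1.0053]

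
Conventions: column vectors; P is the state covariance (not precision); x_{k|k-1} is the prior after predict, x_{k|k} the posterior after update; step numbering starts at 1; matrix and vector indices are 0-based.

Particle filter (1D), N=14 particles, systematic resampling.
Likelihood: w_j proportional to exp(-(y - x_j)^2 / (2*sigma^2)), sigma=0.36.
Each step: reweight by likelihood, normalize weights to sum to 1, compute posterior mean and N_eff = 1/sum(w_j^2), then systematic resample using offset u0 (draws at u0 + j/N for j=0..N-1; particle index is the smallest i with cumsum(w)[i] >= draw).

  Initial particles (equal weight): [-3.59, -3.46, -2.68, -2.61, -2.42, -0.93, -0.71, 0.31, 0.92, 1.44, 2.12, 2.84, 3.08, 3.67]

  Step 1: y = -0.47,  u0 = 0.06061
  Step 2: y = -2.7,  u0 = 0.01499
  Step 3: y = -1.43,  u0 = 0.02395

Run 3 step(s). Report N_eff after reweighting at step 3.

step 1: w=[0.0000, 0.0000, 0.0000, 0.0000, 0.0000, 0.3301, 0.5980, 0.0714, 0.0004, 0.0000, 0.0000, 0.0000, 0.0000, 0.0000]  mean=-0.7091  Neff=2.1200  idx=[5, 5, 5, 5, 6, 6, 6, 6, 6, 6, 6, 6, 6, 7]
step 2: w=[0.2288, 0.2288, 0.2288, 0.2288, 0.0094, 0.0094, 0.0094, 0.0094, 0.0094, 0.0094, 0.0094, 0.0094, 0.0094, 0.0000]  mean=-0.9114  Neff=4.7562  idx=[0, 0, 0, 1, 1, 1, 1, 2, 2, 2, 3, 3, 3, 7]
step 3: w=[0.0749, 0.0749, 0.0749, 0.0749, 0.0749, 0.0749, 0.0749, 0.0749, 0.0749, 0.0749, 0.0749, 0.0749, 0.0749, 0.0266]  mean=-0.9242  Neff=13.5880  idx=[0, 1, 2, 3, 4, 5, 6, 6, 7, 8, 9, 10, 11, 12]

N_eff = 13.5880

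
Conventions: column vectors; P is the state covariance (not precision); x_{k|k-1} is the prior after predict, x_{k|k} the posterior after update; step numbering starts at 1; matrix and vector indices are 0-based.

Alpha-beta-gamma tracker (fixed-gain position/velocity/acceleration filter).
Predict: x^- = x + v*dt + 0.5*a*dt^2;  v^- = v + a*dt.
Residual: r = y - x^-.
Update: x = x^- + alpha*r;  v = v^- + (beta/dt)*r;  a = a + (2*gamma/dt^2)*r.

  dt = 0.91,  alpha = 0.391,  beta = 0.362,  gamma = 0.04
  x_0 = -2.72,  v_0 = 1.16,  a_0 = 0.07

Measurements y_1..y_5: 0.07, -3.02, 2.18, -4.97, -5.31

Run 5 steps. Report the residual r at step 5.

resid = -3.1656

step 1: x_pred=-1.6354  r=1.7054  x^+=-0.9686  v^+=1.9021  a^+=0.2348
step 2: x_pred=0.8595  r=-3.8795  x^+=-0.6574  v^+=0.5725  a^+=-0.1400
step 3: x_pred=-0.1944  r=2.3744  x^+=0.7340  v^+=1.3896  a^+=0.0893
step 4: x_pred=2.0355  r=-7.0055  x^+=-0.7037  v^+=-1.3159  a^+=-0.5874
step 5: x_pred=-2.1444  r=-3.1656  x^+=-3.3821  v^+=-3.1098  a^+=-0.8932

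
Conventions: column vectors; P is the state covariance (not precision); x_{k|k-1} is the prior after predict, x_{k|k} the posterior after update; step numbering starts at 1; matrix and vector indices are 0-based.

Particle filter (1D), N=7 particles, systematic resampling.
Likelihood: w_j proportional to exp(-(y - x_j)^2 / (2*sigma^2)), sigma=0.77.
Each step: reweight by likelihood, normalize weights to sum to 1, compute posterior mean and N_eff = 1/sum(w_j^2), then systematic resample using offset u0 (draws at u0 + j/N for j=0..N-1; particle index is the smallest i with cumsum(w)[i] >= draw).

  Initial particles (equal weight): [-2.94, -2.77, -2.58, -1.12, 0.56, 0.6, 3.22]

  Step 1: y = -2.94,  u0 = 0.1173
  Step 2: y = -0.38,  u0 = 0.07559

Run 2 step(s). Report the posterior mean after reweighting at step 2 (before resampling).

step 1: w=[0.3409, 0.3327, 0.3056, 0.0209, 0.0000, 0.0000, 0.0000]  mean=-2.7354  Neff=3.1184  idx=[0, 0, 1, 1, 2, 2, 2]
step 2: w=[0.0532, 0.0532, 0.1082, 0.1082, 0.2257, 0.2257, 0.2257]  mean=-2.6594  Neff=5.4964  idx=[1, 3, 4, 4, 5, 6, 6]

post_mean = -2.6594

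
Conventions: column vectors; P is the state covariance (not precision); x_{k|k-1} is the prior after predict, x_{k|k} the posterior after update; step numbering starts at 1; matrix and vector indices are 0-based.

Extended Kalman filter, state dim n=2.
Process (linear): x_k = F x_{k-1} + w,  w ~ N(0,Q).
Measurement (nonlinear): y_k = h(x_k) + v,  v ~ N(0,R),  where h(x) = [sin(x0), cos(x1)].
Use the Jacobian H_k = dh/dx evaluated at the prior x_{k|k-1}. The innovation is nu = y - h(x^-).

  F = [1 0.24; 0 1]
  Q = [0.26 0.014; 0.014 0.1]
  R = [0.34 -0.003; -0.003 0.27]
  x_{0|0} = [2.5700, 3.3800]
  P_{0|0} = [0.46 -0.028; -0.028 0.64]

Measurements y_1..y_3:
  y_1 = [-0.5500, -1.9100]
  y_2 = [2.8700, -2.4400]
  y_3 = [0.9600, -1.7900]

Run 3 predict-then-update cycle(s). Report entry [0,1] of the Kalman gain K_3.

step 1: x^-=[3.3812, 3.3800]  P^-=[0.7434 0.1396; 0.1396 0.7400]  H_jac=[-0.9714 0.0000; 0.0000 0.2362]  S=[1.0416 -0.0350; -0.0350 0.3113]  K=[-0.6924 0.0280; -0.1117 0.5489]  nu=[-0.3127, -0.9383]  x^+=[3.5714, 2.9000]  P^+=[0.2424 0.0408; 0.0408 0.6289]
step 2: x^-=[4.2674, 2.9000]  P^-=[0.5583 0.2057; 0.2057 0.7289]  H_jac=[-0.4304 0.0000; 0.0000 -0.2393]  S=[0.4434 0.0182; 0.0182 0.3117]  K=[-0.5367 -0.1266; -0.1772 -0.5492]  nu=[3.7726, -1.4691]  x^+=[2.4287, 3.0383]  P^+=[0.4231 0.1361; 0.1361 0.6174]
step 3: x^-=[3.1579, 3.0383]  P^-=[0.7840 0.2983; 0.2983 0.7174]  H_jac=[-0.9999 0.0000; 0.0000 -0.1031]  S=[1.1238 0.0278; 0.0278 0.2776]  K=[-0.6965 -0.0412; -0.2595 -0.2406]  nu=[0.9763, -0.7953]  x^+=[2.5106, 2.9763]  P^+=[0.2367 0.0875; 0.0875 0.6222]

K[0,1] = -0.0412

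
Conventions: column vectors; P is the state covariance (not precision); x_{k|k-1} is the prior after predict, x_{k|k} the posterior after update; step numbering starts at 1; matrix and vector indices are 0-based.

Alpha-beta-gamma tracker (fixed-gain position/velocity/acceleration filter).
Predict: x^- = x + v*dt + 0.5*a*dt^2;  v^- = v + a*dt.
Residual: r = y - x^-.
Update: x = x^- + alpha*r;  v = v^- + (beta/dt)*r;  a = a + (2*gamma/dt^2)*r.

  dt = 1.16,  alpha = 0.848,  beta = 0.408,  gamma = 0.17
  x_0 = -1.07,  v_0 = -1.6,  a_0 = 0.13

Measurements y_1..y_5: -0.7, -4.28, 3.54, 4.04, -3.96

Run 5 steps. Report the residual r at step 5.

resid = -13.7012

step 1: x_pred=-2.8385  r=2.1385  x^+=-1.0251  v^+=-0.6970  a^+=0.6704
step 2: x_pred=-1.3826  r=-2.8974  x^+=-3.8396  v^+=-0.9385  a^+=-0.0617
step 3: x_pred=-4.9698  r=8.5098  x^+=2.2465  v^+=1.9830  a^+=2.0885
step 4: x_pred=5.9519  r=-1.9119  x^+=4.3306  v^+=3.7331  a^+=1.6054
step 5: x_pred=9.7412  r=-13.7012  x^+=-1.8774  v^+=0.7764  a^+=-1.8566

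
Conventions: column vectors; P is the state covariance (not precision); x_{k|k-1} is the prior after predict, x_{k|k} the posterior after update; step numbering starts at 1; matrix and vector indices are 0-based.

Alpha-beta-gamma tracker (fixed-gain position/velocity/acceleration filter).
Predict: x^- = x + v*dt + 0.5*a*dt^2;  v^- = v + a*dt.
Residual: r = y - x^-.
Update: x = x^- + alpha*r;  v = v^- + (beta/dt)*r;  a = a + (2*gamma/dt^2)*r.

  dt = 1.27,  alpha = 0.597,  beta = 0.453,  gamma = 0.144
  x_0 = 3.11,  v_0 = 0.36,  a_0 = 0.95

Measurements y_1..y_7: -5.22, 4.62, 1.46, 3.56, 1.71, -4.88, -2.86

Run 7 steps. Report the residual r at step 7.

resid = 3.1678

step 1: x_pred=4.3333  r=-9.5533  x^+=-1.3700  v^+=-1.8411  a^+=-0.7558
step 2: x_pred=-4.3178  r=8.9378  x^+=1.0181  v^+=0.3870  a^+=0.8401
step 3: x_pred=2.1871  r=-0.7271  x^+=1.7530  v^+=1.1946  a^+=0.7103
step 4: x_pred=3.8429  r=-0.2829  x^+=3.6740  v^+=1.9957  a^+=0.6597
step 5: x_pred=6.7406  r=-5.0306  x^+=3.7373  v^+=1.0392  a^+=-0.2385
step 6: x_pred=4.8647  r=-9.7447  x^+=-0.9529  v^+=-2.7396  a^+=-1.9785
step 7: x_pred=-6.0278  r=3.1678  x^+=-4.1366  v^+=-4.1224  a^+=-1.4129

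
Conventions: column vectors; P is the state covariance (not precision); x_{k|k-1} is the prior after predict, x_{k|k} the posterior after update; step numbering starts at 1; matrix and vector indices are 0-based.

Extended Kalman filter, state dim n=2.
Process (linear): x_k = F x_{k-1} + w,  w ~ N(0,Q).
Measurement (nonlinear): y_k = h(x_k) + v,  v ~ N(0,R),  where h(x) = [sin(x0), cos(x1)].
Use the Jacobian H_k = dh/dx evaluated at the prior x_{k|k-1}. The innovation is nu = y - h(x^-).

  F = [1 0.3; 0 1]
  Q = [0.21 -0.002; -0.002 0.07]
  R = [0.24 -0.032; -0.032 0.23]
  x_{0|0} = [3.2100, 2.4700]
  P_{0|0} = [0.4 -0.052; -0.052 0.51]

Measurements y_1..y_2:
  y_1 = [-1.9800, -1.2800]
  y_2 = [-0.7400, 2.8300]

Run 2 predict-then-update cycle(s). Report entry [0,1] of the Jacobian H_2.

step 1: x^-=[3.9510, 2.4700]  P^-=[0.6247 0.0990; 0.0990 0.5800]  H_jac=[-0.6899 0.0000; 0.0000 -0.6222]  S=[0.5374 0.0105; 0.0105 0.4546]  K=[-0.7998 -0.1170; -0.1116 -0.7914]  nu=[-1.2561, -0.4972]  x^+=[5.0138, 3.0037]  P^+=[0.2728 0.0021; 0.0021 0.2868]
step 2: x^-=[5.9149, 3.0037]  P^-=[0.5099 0.0862; 0.0862 0.3568]  H_jac=[0.9330 0.0000; 0.0000 -0.1375]  S=[0.6838 -0.0431; -0.0431 0.2367]  K=[0.7005 0.0774; 0.1057 -0.1880]  nu=[-0.3800, 3.8205]  x^+=[5.9443, 2.2454]  P^+=[0.1776 0.0336; 0.0336 0.3391]

H_jac[0,1] = 0.0000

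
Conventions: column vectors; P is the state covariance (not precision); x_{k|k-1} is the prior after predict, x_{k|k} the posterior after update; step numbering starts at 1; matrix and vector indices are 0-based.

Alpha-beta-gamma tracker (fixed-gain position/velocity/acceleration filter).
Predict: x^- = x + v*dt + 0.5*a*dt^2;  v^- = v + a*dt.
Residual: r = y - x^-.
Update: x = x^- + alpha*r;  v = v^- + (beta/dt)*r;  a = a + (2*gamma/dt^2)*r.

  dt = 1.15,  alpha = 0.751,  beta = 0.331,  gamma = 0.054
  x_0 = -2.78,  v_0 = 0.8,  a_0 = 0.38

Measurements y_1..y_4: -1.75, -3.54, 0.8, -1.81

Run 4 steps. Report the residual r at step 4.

step 1: x_pred=-1.6087  r=-0.1413  x^+=-1.7148  v^+=1.1963  a^+=0.3685
step 2: x_pred=-0.0954  r=-3.4446  x^+=-2.6823  v^+=0.6286  a^+=0.0872
step 3: x_pred=-1.9017  r=2.7017  x^+=0.1273  v^+=1.5065  a^+=0.3078
step 4: x_pred=2.0633  r=-3.8733  x^+=-0.8456  v^+=0.7456  a^+=-0.0085

resid = -3.8733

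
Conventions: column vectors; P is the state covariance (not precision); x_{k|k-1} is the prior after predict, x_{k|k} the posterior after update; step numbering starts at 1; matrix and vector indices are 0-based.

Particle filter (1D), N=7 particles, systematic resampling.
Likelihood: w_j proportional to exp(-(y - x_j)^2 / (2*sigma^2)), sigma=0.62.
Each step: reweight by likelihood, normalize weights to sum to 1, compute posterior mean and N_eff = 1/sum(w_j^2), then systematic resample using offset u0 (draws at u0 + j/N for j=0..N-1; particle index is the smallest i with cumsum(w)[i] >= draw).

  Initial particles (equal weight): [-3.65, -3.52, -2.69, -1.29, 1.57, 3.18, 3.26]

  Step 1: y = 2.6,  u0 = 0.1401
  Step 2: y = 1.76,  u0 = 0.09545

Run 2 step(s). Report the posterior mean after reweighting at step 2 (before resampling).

step 1: w=[0.0000, 0.0000, 0.0000, 0.0000, 0.1718, 0.4408, 0.3874]  mean=2.9344  Neff=2.6745  idx=[4, 5, 5, 5, 6, 6, 6]
step 2: w=[0.7160, 0.0545, 0.0545, 0.0545, 0.0402, 0.0402, 0.0402]  mean=2.0370  Neff=1.8999  idx=[0, 0, 0, 0, 0, 2, 5]

post_mean = 2.0370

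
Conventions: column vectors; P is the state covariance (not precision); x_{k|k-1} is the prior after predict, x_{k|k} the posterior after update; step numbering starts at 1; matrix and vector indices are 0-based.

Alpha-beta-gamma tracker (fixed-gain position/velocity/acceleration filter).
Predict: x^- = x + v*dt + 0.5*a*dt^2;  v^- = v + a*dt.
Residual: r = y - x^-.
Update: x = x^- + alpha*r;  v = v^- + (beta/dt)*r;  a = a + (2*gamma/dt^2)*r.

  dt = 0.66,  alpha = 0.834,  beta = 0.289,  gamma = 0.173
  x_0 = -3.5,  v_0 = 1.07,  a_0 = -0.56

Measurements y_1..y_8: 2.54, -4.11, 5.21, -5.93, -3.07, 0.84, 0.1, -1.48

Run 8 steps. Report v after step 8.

v_post = 0.5097

step 1: x_pred=-2.9158  r=5.4558  x^+=1.6343  v^+=3.0894  a^+=3.7736
step 2: x_pred=4.4952  r=-8.6052  x^+=-2.6815  v^+=1.8119  a^+=-3.0616
step 3: x_pred=-2.1525  r=7.3625  x^+=3.9878  v^+=3.0151  a^+=2.7865
step 4: x_pred=6.5847  r=-12.5147  x^+=-3.8526  v^+=-0.6257  a^+=-7.1540
step 5: x_pred=-5.8237  r=2.7537  x^+=-3.5271  v^+=-4.1416  a^+=-4.9667
step 6: x_pred=-7.3423  r=8.1823  x^+=-0.5183  v^+=-3.8368  a^+=1.5325
step 7: x_pred=-2.7168  r=2.8168  x^+=-0.3676  v^+=-1.5919  a^+=3.7699
step 8: x_pred=-0.5972  r=-0.8828  x^+=-1.3334  v^+=0.5097  a^+=3.0687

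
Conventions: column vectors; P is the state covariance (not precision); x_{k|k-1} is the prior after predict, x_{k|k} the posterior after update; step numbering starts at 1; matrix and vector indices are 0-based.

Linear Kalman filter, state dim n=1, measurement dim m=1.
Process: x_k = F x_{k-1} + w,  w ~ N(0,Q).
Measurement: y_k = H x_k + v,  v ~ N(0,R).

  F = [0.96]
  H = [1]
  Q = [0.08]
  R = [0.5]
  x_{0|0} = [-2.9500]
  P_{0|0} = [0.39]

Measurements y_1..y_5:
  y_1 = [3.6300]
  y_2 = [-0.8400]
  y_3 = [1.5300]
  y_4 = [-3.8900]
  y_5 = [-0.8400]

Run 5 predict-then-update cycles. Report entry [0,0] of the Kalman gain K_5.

K[0,0] = 0.3122

step 1: x^-=[-2.8320]  P^-=[0.4394]  S=[0.9394]  K=[0.4678]  nu=[6.4620]  x^+=[0.1907]  P^+=[0.2339]
step 2: x^-=[0.1830]  P^-=[0.2955]  S=[0.7955]  K=[0.3715]  nu=[-1.0230]  x^+=[-0.1970]  P^+=[0.1857]
step 3: x^-=[-0.1891]  P^-=[0.2512]  S=[0.7512]  K=[0.3344]  nu=[1.7191]  x^+=[0.3857]  P^+=[0.1672]
step 4: x^-=[0.3703]  P^-=[0.2341]  S=[0.7341]  K=[0.3189]  nu=[-4.2603]  x^+=[-0.9882]  P^+=[0.1594]
step 5: x^-=[-0.9487]  P^-=[0.2269]  S=[0.7269]  K=[0.3122]  nu=[0.1087]  x^+=[-0.9148]  P^+=[0.1561]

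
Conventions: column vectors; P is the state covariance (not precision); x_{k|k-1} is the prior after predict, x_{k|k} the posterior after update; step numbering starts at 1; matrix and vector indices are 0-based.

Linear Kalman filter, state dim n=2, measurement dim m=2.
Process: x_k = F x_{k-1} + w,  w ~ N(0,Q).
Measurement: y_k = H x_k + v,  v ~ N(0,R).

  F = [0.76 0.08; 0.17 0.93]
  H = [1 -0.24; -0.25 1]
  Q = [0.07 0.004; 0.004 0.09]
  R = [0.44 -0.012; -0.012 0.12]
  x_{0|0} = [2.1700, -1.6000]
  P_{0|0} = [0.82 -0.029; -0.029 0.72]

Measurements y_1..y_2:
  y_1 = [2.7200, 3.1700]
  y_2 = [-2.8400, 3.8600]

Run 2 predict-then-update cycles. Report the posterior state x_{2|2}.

x_post = [1.0018, 3.6588]

step 1: x^-=[1.5212, -1.1191]  P^-=[0.5447 0.1426; 0.1426 0.7273]  S=[0.9581 -0.1715; -0.1715 0.8100]  K=[0.5553 0.1255; 0.1243 0.8802]  nu=[0.9302, 4.6694]  x^+=[2.6239, 3.1063]  P^+=[0.2605 0.0735; 0.0735 0.1225]
step 2: x^-=[2.2427, 3.3349]  P^-=[0.2302 0.0997; 0.0997 0.2267]  S=[0.6354 -0.0182; -0.0182 0.3113]  K=[0.3290 0.1548; 0.0901 0.6536]  nu=[-4.2823, 1.0858]  x^+=[1.0018, 3.6588]  P^+=[0.1558 0.0536; 0.0536 0.0907]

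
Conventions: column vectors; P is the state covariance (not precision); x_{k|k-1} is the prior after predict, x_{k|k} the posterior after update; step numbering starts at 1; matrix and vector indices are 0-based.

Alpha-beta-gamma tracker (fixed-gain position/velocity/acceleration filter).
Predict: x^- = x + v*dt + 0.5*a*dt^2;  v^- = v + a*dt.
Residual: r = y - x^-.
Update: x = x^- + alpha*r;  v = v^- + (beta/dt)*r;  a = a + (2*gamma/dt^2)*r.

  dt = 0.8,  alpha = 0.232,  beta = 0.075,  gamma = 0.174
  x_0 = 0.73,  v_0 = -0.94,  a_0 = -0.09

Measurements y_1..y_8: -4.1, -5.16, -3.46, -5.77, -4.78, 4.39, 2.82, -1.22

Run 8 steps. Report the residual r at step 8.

step 1: x_pred=-0.0508  r=-4.0492  x^+=-0.9902  v^+=-1.3916  a^+=-2.2918
step 2: x_pred=-2.8369  r=-2.3231  x^+=-3.3758  v^+=-3.4428  a^+=-3.5550
step 3: x_pred=-7.2677  r=3.8077  x^+=-6.3843  v^+=-5.9298  a^+=-1.4845
step 4: x_pred=-11.6032  r=5.8332  x^+=-10.2499  v^+=-6.5706  a^+=1.6873
step 5: x_pred=-14.9664  r=10.1864  x^+=-12.6032  v^+=-4.2658  a^+=7.2261
step 6: x_pred=-13.7035  r=18.0935  x^+=-9.5058  v^+=3.2114  a^+=17.0644
step 7: x_pred=-1.4761  r=4.2961  x^+=-0.4794  v^+=17.2657  a^+=19.4004
step 8: x_pred=19.5413  r=-20.7613  x^+=14.7247  v^+=30.8396  a^+=8.1115

resid = -20.7613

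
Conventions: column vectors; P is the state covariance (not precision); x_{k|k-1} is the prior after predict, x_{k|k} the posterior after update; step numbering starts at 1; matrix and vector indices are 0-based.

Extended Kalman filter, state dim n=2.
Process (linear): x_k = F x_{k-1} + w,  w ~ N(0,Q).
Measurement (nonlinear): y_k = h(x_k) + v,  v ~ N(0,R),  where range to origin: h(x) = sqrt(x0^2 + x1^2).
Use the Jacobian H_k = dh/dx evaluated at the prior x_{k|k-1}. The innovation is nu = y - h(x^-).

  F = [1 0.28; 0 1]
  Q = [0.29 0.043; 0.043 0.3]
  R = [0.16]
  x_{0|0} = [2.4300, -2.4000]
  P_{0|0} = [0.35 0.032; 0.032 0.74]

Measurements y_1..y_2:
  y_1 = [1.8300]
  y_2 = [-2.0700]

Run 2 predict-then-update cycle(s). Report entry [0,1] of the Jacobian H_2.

H_jac[0,1] = -0.8048

step 1: x^-=[1.7580, -2.4000]  P^-=[0.7159 0.2822; 0.2822 1.0400]  H_jac=[0.5909 -0.8067]  S=[0.8178]  K=[0.2389; -0.8220]  nu=[-1.1450]  x^+=[1.4844, -1.4588]  P^+=[0.6692 0.4428; 0.4428 0.4874]
step 2: x^-=[1.0759, -1.4588]  P^-=[1.2454 0.6223; 0.6223 0.7874]  H_jac=[0.5936 -0.8048]  S=[0.5142]  K=[0.4637; -0.5140]  nu=[-3.8827]  x^+=[-0.7244, 0.5368]  P^+=[1.1349 0.7449; 0.7449 0.6516]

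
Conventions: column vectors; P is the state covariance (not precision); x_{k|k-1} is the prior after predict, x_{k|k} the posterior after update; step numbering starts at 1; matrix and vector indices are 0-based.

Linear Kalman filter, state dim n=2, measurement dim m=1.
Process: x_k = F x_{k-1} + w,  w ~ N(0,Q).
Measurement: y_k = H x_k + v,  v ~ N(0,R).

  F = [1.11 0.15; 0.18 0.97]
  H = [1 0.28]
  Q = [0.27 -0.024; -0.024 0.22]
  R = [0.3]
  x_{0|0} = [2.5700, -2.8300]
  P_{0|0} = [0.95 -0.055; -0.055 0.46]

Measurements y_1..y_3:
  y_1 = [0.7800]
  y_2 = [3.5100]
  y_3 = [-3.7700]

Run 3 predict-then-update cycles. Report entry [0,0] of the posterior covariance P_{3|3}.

P_post[0,0] = 0.2171

step 1: x^-=[2.4282, -2.2825]  P^-=[1.4325 0.1720; 0.1720 0.6644]  S=[1.8810]  K=[0.7872; 0.1904]  nu=[-1.0091]  x^+=[1.6338, -2.4746]  P^+=[0.2669 -0.1098; -0.1098 0.5962]
step 2: x^-=[1.4424, -2.1063]  P^-=[0.5757 -0.0051; -0.0051 0.7513]  S=[0.9317]  K=[0.6163; 0.2203]  nu=[2.6574]  x^+=[3.0802, -1.5210]  P^+=[0.2218 -0.1316; -0.1316 0.7061]
step 3: x^-=[3.1909, -0.9209]  P^-=[0.5153 -0.0222; -0.0222 0.8456]  S=[0.8691]  K=[0.5857; 0.2468]  nu=[-6.7031]  x^+=[-0.7352, -2.5754]  P^+=[0.2171 -0.1479; -0.1479 0.7926]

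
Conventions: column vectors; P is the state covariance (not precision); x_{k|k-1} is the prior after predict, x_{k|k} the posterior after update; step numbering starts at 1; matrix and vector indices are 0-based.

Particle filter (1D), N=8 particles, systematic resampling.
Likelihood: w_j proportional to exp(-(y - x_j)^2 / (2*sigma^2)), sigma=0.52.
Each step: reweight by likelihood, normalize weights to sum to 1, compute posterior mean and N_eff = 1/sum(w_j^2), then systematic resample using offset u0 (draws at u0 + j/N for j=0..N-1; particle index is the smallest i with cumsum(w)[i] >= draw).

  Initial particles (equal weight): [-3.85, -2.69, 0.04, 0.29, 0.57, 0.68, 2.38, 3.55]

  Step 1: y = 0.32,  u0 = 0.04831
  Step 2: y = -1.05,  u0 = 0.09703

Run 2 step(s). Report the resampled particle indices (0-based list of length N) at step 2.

step 1: w=[0.0000, 0.0000, 0.2443, 0.2819, 0.2515, 0.2222, 0.0001, 0.0000]  mean=0.3863  Neff=3.9719  idx=[2, 2, 3, 3, 4, 4, 5, 5]
step 2: w=[0.3494, 0.3494, 0.1136, 0.1136, 0.0245, 0.0245, 0.0124, 0.0124]  mean=0.1387  Neff=3.6830  idx=[0, 0, 0, 1, 1, 2, 3, 5]

resampled_idx = [0, 0, 0, 1, 1, 2, 3, 5]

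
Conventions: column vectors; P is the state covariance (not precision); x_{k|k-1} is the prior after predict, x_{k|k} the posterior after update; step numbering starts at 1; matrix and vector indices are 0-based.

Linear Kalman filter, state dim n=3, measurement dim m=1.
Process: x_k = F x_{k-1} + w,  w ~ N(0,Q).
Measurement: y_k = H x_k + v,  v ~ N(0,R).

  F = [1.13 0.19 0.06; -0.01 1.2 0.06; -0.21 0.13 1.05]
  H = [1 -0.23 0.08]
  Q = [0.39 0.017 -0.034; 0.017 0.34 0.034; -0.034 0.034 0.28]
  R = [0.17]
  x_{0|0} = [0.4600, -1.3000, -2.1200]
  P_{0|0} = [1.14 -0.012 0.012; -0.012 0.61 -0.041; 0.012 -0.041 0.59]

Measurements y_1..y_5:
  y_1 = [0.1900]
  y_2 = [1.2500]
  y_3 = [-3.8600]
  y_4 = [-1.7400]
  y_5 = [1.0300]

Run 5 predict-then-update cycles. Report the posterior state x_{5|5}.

x_post = [0.4626, 0.3578, -1.5065]

step 1: x^-=[0.1456, -1.6918, -2.4916]  P^-=[1.8654 0.1265 -0.2480; 0.1265 1.2150 0.1195; -0.2480 0.1195 0.9752]  S=[2.0036]  K=[0.9066; -0.0716; -0.0985]  nu=[-0.1454]  x^+=[0.0138, -1.6814, -2.4773]  P^+=[0.2186 0.2565 -0.0690; 0.2565 1.2047 0.1054; -0.0690 0.1054 0.9558]
step 2: x^-=[-0.4525, -2.1664, -2.8226]  P^-=[0.8193 0.6441 -0.0276; 0.6441 2.0874 0.3528; -0.0276 0.3528 1.4089]  S=[0.7950]  K=[0.8414; 0.2418; 0.0050]  nu=[1.4300]  x^+=[0.7507, -1.8207, -2.8155]  P^+=[0.2565 0.4824 -0.0309; 0.4824 2.0409 0.3519; -0.0309 0.3519 1.4089]
step 3: x^-=[0.3334, -2.3612, -3.3506]  P^-=[1.0072 1.1649 0.1326; 1.1649 3.3231 0.7663; 0.1326 0.7663 1.9625]  S=[0.8227]  K=[0.9115; 0.5615; 0.1377]  nu=[-4.4685]  x^+=[-3.7395, -4.8703, -3.9660]  P^+=[0.3237 0.7439 0.0293; 0.7439 3.0638 0.7027; 0.0293 0.7027 1.9469]
step 4: x^-=[-5.3889, -6.0449, -4.0122]  P^-=[1.2604 1.7868 0.3472; 1.7868 4.8421 1.3370; 0.3472 1.3370 2.6308]  S=[0.8878]  K=[0.9881; 0.8786; 0.2817]  nu=[2.5796]  x^+=[-2.8401, -3.7783, -3.2855]  P^+=[0.3937 1.0160 0.1000; 1.0160 4.1568 1.1173; 0.1000 1.1173 2.5603]
step 5: x^-=[-4.1244, -4.7027, -3.3445]  P^-=[1.5273 2.4452 0.5943; 2.4452 6.4714 2.0014; 0.5943 2.0014 3.3958]  S=[0.9580]  K=[1.0568; 1.1659; 0.4235]  nu=[4.3403]  x^+=[0.4626, 0.3578, -1.5065]  P^+=[0.4573 1.2648 0.1656; 1.2648 5.1691 1.5284; 0.1656 1.5284 3.2240]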